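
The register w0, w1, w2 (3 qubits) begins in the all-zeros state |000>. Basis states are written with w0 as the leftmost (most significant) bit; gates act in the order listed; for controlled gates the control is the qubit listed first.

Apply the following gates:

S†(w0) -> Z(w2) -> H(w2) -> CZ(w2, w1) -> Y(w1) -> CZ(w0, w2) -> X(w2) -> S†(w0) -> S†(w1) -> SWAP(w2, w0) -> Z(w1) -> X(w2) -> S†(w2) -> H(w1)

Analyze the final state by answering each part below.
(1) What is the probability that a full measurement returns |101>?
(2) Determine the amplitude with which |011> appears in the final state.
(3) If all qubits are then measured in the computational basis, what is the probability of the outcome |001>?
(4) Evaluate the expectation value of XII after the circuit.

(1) A full measurement returns |101> with probability 1/4.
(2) The amplitude on |011> is -I/2.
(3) A full measurement returns |001> with probability 1/4.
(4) The expectation value of XII is 1.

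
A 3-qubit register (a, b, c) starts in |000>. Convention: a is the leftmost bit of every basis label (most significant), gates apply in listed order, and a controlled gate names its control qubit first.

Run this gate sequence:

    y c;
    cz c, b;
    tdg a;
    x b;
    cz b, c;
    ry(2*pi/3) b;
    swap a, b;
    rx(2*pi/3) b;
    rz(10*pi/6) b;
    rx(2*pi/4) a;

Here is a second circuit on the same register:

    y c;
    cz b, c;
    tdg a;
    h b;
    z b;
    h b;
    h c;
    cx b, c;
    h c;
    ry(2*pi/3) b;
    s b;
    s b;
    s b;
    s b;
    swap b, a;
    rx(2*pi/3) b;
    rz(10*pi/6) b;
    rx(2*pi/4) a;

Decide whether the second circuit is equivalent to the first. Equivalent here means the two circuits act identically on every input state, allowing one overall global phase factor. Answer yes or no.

Yes: on every input state the two circuits agree up to one overall phase factor.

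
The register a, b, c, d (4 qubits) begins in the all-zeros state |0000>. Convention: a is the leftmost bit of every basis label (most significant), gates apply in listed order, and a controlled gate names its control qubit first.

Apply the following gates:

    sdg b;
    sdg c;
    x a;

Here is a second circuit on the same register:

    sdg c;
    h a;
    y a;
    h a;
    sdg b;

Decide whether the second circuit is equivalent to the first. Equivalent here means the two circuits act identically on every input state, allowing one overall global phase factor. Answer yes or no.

No, they are not equivalent — no single phase factor reconciles the two unitaries.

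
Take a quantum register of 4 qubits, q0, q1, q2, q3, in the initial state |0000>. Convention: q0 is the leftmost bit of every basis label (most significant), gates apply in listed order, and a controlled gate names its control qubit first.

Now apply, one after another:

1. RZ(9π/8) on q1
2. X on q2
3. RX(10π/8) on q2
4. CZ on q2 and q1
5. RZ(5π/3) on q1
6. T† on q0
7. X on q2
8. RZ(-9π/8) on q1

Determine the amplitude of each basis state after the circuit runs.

The resulting statevector has amplitude sqrt(2 - sqrt(2))*exp(I*pi/6)/2 on |0000>, sqrt(sqrt(2) + 2)*exp(2*I*pi/3)/2 on |0010>, and 0 on every other basis state.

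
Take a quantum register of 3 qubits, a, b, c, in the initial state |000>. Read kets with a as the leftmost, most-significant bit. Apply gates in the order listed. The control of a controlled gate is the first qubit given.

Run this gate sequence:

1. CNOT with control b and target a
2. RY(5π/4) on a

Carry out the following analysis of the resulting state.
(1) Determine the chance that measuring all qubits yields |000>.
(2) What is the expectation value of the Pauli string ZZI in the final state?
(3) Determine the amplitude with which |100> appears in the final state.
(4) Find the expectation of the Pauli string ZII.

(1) Outcome |000> occurs with probability 1/2 - sqrt(2)/4.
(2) The expectation value of ZZI is -sqrt(2)/2.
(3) |100> carries amplitude sqrt(sqrt(2) + 2)/2 in the final state.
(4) The expectation value of ZII is -sqrt(2)/2.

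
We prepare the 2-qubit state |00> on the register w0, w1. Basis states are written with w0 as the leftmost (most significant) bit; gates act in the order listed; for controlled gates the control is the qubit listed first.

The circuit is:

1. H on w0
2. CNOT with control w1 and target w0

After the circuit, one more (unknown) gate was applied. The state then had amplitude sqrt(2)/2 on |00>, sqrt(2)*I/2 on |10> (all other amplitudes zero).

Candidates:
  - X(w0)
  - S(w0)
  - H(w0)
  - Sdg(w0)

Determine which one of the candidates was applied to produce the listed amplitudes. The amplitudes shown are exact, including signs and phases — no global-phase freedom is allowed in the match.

It was S(w0) that produced the state shown.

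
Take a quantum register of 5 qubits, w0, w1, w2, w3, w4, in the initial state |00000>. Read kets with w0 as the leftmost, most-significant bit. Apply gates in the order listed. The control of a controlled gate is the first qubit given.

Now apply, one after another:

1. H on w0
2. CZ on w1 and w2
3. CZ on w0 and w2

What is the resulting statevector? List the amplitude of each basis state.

The final amplitudes are sqrt(2)/2 on |00000>, sqrt(2)/2 on |10000>, and 0 on every other basis state.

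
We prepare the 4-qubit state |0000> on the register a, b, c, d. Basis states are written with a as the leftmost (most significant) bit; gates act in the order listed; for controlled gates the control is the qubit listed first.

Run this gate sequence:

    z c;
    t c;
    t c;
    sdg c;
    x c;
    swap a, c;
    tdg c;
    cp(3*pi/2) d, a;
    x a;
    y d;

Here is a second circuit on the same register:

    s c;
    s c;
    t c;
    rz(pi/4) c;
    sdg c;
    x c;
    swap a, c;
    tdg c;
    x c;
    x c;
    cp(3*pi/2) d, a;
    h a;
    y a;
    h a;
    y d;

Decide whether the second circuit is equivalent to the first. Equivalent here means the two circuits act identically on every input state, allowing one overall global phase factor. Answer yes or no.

No — the two circuits implement different unitaries, even allowing a global phase.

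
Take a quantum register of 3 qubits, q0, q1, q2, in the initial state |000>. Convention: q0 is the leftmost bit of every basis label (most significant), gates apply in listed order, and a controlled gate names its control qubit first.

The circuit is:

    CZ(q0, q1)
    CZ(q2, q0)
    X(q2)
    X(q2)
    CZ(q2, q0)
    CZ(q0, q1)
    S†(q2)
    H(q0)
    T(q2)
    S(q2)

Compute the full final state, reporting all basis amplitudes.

The final amplitudes are sqrt(2)/2 on |000>, sqrt(2)/2 on |100>, and 0 on every other basis state.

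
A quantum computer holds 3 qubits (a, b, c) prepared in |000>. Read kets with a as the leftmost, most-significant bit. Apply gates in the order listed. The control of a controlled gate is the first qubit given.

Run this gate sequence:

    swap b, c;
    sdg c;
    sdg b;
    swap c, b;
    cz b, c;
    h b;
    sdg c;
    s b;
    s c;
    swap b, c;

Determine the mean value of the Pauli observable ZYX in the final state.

The expectation value of ZYX is 0.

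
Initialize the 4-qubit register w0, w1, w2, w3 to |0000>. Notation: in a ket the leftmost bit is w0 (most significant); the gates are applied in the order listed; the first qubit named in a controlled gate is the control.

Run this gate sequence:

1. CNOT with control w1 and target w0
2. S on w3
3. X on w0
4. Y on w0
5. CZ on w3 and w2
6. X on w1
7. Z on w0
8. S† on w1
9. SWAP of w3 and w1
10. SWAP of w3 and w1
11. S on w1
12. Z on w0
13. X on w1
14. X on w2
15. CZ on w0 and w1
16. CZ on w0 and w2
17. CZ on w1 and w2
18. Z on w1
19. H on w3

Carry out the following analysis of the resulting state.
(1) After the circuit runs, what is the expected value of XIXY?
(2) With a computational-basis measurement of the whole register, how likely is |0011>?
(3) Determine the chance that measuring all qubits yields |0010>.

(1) The observable XIXY averages to 0. Key observation: gates 6-13 undo each other exactly, leaving only the rest of the circuit to track.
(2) Outcome |0011> occurs with probability 1/2.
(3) The probability of measuring |0010> is 1/2.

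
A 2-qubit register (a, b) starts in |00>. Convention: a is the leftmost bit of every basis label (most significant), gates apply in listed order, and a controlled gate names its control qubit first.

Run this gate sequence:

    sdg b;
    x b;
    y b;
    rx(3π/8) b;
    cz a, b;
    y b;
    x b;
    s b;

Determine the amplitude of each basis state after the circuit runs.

The resulting statevector has amplitude cos(3*pi/16) on |00>, -sin(3*pi/16) on |01>, 0 on |10>, 0 on |11>.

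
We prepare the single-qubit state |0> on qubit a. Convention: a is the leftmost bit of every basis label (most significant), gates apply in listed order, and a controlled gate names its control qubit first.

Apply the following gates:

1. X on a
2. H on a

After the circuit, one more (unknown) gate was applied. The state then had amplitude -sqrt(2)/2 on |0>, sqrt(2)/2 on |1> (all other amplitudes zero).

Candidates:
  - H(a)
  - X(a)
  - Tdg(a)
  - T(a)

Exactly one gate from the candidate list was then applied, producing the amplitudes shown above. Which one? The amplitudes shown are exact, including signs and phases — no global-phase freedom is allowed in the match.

The unique candidate consistent with the amplitudes is X(a).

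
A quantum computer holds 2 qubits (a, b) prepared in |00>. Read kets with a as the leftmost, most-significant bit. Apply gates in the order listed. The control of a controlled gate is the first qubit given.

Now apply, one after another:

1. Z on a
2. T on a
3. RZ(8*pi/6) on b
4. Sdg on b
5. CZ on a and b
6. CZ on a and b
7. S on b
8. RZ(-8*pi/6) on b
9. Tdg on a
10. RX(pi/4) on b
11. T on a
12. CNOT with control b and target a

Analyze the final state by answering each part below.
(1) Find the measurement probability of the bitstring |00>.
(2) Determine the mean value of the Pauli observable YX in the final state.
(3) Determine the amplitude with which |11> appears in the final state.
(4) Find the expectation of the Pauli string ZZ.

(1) The probability of measuring |00> is sqrt(2)/4 + 1/2. Key observation: gates 2-9 undo each other exactly, leaving only the rest of the circuit to track.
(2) The observable YX averages to -sqrt(2)/2.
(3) The amplitude on |11> is -I*sqrt(2 - sqrt(2))/2.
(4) The observable ZZ averages to 1.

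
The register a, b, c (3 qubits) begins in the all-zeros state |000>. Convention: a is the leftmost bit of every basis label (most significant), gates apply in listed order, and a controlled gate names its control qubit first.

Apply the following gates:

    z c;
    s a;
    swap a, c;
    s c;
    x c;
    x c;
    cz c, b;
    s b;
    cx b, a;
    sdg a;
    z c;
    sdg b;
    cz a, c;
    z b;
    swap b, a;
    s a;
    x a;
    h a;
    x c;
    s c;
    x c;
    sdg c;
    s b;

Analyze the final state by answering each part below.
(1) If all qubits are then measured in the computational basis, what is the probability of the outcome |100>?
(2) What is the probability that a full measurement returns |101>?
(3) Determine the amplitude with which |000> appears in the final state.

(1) The probability of measuring |100> is 1/2. Key observation: the block from step 5 through step 6 cancels to the identity and can be dropped.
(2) The probability of measuring |101> is 0.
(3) The amplitude on |000> is sqrt(2)*I/2.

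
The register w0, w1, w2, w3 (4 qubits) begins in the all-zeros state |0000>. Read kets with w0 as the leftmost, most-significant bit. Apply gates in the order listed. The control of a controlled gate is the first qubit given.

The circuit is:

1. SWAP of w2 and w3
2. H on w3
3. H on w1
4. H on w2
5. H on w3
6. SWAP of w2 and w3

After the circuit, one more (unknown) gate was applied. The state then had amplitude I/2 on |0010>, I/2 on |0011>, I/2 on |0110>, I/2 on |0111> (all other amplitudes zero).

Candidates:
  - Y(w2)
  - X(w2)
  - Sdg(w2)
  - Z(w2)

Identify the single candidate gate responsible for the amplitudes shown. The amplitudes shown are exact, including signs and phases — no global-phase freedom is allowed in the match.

The unique candidate consistent with the amplitudes is Y(w2).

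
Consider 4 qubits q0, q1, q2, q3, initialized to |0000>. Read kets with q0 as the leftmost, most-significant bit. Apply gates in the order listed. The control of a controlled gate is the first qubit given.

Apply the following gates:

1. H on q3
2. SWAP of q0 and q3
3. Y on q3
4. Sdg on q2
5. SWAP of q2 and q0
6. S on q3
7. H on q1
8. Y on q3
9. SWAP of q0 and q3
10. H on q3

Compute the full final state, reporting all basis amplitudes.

The resulting statevector has amplitude sqrt(2)*I/4 on |0000>, sqrt(2)*I/4 on |0001>, sqrt(2)*I/4 on |0010>, sqrt(2)*I/4 on |0011>, sqrt(2)*I/4 on |0100>, sqrt(2)*I/4 on |0101>, sqrt(2)*I/4 on |0110>, sqrt(2)*I/4 on |0111>, 0 on |1000>, 0 on |1001>, 0 on |1010>, 0 on |1011>, 0 on |1100>, 0 on |1101>, 0 on |1110>, 0 on |1111>.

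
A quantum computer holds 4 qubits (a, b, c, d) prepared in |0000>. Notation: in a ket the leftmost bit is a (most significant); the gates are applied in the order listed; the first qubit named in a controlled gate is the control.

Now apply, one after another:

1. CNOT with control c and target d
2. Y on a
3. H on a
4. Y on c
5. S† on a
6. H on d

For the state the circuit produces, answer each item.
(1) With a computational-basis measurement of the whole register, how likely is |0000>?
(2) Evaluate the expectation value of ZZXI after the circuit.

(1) Outcome |0000> occurs with probability 0.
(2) In the final state, ZZXI has expectation 0.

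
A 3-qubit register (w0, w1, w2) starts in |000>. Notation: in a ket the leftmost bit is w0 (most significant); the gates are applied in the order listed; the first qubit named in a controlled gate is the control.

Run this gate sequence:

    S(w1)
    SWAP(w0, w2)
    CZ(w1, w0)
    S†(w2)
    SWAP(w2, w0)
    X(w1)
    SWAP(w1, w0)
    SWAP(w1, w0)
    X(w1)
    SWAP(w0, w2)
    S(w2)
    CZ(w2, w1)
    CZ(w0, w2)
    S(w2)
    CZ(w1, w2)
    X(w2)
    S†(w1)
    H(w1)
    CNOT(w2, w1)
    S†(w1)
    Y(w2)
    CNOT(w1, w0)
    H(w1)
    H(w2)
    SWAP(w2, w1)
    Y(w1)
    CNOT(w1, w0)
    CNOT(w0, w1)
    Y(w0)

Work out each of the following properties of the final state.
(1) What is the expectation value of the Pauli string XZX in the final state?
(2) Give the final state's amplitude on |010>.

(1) In the final state, XZX has expectation 1. Key observation: the block from step 6 through step 9 cancels to the identity and can be dropped.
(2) The amplitude on |010> is sqrt(2)/4.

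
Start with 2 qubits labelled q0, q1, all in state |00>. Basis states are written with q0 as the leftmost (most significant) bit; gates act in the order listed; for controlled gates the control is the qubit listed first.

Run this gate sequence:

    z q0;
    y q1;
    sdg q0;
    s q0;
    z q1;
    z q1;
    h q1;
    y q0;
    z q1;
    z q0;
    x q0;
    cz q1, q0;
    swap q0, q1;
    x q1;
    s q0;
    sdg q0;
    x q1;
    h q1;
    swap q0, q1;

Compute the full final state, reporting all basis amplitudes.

The resulting statevector has amplitude 1/2 on |00>, 1/2 on |01>, 1/2 on |10>, 1/2 on |11>.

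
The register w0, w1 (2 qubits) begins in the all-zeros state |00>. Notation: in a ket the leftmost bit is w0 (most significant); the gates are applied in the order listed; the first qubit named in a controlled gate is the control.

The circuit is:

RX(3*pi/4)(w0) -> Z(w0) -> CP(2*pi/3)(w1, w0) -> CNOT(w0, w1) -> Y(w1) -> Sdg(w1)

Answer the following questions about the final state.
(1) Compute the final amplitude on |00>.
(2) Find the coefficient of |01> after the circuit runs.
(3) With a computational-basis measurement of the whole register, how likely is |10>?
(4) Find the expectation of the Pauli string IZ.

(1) The amplitude on |00> is 0.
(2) |01> carries amplitude sqrt(2 - sqrt(2))/2 in the final state.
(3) Outcome |10> occurs with probability sqrt(2)/4 + 1/2.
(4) In the final state, IZ has expectation sqrt(2)/2.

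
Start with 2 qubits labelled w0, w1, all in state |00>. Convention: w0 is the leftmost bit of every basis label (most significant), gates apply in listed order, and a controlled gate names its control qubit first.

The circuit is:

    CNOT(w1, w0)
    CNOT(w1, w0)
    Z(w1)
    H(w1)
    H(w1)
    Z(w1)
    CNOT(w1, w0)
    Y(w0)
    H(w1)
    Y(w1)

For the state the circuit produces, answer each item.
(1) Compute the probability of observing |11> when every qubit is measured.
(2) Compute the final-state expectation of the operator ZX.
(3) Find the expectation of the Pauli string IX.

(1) A full measurement returns |11> with probability 1/2. Key observation: steps 2-7 multiply out to the identity, so the circuit reduces to the remaining gates.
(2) In the final state, ZX has expectation 1.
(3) The observable IX averages to -1.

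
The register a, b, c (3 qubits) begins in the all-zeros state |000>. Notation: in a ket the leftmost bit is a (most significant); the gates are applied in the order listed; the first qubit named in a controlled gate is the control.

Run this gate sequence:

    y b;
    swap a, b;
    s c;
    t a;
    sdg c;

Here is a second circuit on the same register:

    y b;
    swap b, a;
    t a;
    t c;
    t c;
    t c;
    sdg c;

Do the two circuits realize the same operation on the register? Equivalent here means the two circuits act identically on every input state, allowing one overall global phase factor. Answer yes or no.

No, they are not equivalent — no single phase factor reconciles the two unitaries.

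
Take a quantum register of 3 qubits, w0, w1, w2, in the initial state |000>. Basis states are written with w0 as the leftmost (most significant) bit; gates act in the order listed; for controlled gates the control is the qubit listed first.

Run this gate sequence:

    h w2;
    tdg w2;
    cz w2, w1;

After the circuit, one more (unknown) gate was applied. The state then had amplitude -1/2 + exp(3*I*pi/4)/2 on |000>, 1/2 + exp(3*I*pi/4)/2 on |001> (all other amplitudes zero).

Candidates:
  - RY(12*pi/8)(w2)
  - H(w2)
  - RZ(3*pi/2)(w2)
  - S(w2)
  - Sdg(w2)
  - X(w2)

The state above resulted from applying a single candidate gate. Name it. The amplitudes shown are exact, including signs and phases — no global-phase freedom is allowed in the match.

The unique candidate consistent with the amplitudes is RY(12*pi/8)(w2).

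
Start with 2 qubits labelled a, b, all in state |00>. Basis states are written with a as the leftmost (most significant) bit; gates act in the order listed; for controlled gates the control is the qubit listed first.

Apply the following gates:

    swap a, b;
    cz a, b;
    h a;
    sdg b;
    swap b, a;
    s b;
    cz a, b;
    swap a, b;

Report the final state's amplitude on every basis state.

After the circuit, the state carries amplitude sqrt(2)/2 on |00>, 0 on |01>, sqrt(2)*I/2 on |10>, 0 on |11>.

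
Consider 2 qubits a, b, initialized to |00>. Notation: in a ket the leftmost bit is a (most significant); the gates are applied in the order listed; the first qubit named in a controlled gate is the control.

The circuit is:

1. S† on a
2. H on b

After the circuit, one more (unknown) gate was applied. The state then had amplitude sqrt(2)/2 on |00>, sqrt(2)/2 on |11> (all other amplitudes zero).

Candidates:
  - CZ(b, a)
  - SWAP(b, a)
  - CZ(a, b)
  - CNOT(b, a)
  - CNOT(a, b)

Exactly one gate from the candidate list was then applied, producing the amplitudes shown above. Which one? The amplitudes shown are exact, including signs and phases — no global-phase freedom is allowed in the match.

It was CNOT(b, a) that produced the state shown.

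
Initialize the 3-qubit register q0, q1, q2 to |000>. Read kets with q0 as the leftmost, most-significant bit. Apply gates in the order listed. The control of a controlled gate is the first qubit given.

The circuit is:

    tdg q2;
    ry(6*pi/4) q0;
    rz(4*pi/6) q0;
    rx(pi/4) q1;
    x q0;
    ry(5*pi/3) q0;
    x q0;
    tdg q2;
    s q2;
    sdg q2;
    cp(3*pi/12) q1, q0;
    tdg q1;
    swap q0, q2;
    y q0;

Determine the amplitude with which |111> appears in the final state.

The final state's coefficient on |111> equals sqrt(2 - sqrt(2))*(-sqrt(2) + sqrt(6)*exp(2*I*pi/3))*exp(2*I*pi/3)/8. Key observation: the block from step 9 through step 10 cancels to the identity and can be dropped.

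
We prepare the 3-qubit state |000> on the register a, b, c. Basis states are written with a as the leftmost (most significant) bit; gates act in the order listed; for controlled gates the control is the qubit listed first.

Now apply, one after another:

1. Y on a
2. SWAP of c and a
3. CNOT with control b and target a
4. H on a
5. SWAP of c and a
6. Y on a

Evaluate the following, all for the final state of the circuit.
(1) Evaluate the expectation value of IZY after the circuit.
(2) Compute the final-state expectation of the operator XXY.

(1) The expectation value of IZY is 0.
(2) The expectation value of XXY is 0.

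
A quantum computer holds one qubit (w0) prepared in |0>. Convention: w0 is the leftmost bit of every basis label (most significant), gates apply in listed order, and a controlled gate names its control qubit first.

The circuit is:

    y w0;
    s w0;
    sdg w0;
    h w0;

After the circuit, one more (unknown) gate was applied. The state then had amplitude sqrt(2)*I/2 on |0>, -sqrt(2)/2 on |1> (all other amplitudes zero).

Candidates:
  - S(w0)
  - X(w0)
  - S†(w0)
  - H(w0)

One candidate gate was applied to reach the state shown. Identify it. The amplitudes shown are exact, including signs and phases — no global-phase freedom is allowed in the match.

The unique candidate consistent with the amplitudes is S†(w0).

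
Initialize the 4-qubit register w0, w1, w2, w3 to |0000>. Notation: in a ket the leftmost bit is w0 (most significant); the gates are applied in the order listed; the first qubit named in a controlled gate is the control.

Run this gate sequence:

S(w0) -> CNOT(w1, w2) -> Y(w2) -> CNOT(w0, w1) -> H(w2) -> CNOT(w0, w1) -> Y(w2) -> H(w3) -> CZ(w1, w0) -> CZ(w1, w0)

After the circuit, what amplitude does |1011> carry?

|1011> carries amplitude 0 in the final state. Key observation: the block from step 9 through step 10 cancels to the identity and can be dropped.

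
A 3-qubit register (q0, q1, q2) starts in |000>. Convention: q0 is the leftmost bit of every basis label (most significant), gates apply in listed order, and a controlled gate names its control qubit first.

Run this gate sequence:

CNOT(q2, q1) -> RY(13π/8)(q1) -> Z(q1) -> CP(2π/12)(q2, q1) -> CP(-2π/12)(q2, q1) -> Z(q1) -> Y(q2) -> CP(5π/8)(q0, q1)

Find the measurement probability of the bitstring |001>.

A full measurement returns |001> with probability cos(3*pi/16)**2.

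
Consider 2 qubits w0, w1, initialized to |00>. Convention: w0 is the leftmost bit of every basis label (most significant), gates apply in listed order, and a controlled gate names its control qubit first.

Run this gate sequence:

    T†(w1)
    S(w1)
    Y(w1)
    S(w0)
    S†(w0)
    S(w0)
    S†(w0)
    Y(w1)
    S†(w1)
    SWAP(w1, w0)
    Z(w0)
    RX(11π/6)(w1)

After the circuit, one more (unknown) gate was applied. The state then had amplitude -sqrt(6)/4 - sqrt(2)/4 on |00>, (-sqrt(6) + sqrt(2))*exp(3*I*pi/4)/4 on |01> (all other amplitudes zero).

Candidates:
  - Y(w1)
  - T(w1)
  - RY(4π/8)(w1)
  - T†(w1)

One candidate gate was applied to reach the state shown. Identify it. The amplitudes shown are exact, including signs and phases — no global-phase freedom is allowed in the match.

It was T(w1) that produced the state shown. Key observation: gates 2-9 undo each other exactly, leaving only the rest of the circuit to track.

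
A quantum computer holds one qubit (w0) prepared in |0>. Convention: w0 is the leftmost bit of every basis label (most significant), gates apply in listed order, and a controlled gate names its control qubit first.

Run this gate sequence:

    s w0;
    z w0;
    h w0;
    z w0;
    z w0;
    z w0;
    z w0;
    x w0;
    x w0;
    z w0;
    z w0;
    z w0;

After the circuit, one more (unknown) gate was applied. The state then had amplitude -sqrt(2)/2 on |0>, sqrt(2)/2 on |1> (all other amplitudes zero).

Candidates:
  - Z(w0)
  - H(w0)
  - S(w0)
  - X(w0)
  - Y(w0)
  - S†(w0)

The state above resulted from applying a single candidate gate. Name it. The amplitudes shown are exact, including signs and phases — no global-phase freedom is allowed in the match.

The unique candidate consistent with the amplitudes is X(w0). Key observation: steps 5-12 multiply out to the identity, so the circuit reduces to the remaining gates.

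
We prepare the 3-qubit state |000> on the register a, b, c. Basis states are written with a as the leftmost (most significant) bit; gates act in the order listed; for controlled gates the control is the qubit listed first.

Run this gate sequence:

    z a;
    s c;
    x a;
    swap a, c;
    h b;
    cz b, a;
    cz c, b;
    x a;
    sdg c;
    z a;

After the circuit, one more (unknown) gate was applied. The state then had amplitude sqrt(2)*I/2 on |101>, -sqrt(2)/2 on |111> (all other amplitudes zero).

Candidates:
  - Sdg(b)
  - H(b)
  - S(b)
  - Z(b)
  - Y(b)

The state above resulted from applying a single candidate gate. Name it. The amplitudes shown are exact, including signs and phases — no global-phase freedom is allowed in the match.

The applied gate was Sdg(b).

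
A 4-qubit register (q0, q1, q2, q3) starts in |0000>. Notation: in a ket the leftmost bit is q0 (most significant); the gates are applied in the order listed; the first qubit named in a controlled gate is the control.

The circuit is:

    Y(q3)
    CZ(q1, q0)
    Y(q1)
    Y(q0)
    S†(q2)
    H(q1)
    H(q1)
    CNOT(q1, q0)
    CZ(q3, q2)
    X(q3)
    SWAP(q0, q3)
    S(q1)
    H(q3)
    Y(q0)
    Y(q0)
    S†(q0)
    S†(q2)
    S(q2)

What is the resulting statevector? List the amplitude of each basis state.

The resulting statevector has amplitude sqrt(2)/2 on |0100>, sqrt(2)/2 on |0101>, and 0 on every other basis state. Key observation: gates 6-7 undo each other exactly, leaving only the rest of the circuit to track.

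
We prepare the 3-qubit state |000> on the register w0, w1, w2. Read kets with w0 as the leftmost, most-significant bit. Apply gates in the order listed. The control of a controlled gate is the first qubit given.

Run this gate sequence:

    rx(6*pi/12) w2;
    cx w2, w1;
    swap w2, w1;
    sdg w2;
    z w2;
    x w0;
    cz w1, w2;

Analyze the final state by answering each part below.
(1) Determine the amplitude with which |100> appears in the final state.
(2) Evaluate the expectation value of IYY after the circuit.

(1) The final state's coefficient on |100> equals sqrt(2)/2.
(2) In the final state, IYY has expectation 1.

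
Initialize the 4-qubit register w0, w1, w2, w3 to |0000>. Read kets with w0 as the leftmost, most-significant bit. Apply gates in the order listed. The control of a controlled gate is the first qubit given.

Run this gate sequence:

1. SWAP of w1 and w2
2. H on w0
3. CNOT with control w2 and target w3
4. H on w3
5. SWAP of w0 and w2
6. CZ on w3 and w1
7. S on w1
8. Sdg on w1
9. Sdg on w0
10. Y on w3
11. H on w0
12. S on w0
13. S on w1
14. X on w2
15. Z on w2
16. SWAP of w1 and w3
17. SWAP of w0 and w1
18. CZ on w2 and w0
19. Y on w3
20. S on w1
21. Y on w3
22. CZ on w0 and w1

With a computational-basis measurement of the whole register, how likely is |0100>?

A full measurement returns |0100> with probability 1/8.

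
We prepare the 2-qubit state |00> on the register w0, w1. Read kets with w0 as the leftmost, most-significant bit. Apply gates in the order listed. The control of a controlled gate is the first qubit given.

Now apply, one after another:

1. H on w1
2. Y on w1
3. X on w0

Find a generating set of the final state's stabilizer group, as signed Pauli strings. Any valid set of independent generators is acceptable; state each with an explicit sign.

The final state is stabilized by the group generated by -IX, -ZI; other independent generating sets are equally valid.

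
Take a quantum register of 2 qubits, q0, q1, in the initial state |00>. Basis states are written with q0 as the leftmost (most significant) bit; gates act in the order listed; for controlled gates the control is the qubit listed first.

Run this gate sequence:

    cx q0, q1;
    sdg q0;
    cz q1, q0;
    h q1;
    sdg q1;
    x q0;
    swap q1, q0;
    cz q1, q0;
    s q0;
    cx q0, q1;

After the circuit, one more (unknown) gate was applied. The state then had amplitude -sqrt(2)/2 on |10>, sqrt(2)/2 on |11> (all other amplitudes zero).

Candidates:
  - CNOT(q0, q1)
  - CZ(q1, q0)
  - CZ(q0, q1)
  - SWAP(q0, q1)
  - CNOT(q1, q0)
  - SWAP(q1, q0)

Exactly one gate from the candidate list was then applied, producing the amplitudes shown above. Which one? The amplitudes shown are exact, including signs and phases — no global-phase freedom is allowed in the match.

It was CNOT(q1, q0) that produced the state shown.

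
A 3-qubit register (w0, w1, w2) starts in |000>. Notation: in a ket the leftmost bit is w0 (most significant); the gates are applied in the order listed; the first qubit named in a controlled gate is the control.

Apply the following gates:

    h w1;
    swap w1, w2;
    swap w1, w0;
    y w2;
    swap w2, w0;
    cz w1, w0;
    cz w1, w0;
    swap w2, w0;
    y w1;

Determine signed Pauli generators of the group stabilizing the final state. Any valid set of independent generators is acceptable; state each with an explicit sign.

The stabilizer group can be generated by -IIX, +ZII, -IZI, among other valid generating sets. Key observation: gates 5-8 undo each other exactly, leaving only the rest of the circuit to track.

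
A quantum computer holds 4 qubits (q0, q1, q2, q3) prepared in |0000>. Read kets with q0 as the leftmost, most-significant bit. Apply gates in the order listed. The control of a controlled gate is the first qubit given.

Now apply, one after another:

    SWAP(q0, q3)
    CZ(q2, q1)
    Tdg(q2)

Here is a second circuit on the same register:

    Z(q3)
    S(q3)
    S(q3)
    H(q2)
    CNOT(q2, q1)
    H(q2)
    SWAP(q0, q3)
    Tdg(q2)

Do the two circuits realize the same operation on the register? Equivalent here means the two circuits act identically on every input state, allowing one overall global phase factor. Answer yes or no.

No, they are not equivalent — no single phase factor reconciles the two unitaries.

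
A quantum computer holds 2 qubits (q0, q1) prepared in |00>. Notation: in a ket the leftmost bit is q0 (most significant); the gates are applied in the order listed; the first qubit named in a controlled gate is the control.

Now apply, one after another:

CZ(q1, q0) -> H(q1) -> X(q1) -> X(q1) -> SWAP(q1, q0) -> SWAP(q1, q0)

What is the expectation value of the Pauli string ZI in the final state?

The observable ZI averages to 1. Key observation: the block from step 3 through step 4 cancels to the identity and can be dropped.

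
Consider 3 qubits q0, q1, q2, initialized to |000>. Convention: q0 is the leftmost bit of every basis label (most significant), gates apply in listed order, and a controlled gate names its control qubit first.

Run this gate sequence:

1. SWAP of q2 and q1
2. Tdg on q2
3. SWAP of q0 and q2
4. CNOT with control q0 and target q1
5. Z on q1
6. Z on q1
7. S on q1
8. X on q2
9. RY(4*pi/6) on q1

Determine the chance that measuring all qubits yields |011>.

A full measurement returns |011> with probability 3/4.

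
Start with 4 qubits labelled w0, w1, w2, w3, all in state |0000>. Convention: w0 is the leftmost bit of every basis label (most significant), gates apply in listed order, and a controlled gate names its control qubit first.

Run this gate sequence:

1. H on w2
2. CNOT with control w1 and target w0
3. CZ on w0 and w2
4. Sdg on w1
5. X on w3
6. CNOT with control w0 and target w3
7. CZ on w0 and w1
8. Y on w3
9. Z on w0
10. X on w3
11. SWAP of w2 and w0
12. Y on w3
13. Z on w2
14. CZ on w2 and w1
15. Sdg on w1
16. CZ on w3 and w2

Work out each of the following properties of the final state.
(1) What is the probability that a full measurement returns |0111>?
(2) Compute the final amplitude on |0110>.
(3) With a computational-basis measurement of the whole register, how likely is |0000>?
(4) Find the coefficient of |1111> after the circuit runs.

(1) A full measurement returns |0111> with probability 0.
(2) The amplitude on |0110> is 0.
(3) A full measurement returns |0000> with probability 1/2.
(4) |1111> carries amplitude 0 in the final state.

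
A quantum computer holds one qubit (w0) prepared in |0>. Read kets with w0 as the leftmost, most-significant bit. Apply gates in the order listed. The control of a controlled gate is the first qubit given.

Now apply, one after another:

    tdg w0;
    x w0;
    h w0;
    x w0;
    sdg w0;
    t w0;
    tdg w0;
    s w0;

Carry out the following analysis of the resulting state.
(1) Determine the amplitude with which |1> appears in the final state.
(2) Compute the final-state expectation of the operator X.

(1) |1> carries amplitude sqrt(2)/2 in the final state. Key observation: the block from step 5 through step 8 cancels to the identity and can be dropped.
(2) In the final state, X has expectation -1.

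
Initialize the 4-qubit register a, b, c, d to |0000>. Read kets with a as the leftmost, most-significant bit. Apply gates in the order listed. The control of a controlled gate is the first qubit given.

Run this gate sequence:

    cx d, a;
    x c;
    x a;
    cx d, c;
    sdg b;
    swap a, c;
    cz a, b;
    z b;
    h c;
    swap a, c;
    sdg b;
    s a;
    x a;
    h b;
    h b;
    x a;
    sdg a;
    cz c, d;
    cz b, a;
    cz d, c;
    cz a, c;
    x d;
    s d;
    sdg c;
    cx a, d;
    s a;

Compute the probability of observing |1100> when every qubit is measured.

The probability of measuring |1100> is 0.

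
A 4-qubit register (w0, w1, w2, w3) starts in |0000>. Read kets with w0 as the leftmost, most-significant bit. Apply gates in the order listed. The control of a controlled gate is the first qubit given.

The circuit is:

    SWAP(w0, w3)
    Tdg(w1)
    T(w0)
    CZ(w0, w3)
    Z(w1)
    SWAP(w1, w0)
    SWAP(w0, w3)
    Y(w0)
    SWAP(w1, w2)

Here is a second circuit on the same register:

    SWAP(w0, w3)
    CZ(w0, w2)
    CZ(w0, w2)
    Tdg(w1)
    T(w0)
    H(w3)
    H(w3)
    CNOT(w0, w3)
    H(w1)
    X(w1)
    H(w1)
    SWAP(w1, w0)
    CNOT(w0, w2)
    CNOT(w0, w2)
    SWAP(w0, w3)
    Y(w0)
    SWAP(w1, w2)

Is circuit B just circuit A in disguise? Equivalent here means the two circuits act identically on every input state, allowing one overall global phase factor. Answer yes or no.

No, they are not equivalent — no single phase factor reconciles the two unitaries.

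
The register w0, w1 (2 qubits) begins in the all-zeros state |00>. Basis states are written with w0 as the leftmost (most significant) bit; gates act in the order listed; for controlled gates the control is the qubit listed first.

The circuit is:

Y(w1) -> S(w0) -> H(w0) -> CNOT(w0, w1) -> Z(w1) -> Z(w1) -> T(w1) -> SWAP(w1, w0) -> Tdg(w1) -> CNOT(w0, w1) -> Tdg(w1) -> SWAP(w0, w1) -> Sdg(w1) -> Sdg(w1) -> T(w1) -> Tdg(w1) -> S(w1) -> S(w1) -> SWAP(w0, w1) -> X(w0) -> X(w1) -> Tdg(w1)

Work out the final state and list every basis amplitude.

The final amplitudes are sqrt(2)*I/2 on |00>, 0 on |01>, sqrt(2)/2 on |10>, 0 on |11>. Key observation: the block from step 12 through step 19 cancels to the identity and can be dropped.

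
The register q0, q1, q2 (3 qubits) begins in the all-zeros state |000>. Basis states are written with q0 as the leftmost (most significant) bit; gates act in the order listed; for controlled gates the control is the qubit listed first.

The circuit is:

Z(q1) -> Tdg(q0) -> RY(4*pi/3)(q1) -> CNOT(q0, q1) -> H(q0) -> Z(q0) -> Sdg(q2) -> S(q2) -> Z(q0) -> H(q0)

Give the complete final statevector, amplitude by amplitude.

The final amplitudes are -1/2 on |000>, sqrt(3)/2 on |010>, and 0 on every other basis state. Key observation: the block from step 5 through step 10 cancels to the identity and can be dropped.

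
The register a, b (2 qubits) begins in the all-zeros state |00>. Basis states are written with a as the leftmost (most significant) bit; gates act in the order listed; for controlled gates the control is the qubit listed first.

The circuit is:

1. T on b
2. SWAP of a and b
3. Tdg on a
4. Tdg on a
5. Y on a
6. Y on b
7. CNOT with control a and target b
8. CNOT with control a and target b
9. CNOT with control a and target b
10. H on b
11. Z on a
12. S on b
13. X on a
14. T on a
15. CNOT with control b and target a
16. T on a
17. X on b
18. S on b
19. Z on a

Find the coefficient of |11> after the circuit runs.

The amplitude on |11> is 0.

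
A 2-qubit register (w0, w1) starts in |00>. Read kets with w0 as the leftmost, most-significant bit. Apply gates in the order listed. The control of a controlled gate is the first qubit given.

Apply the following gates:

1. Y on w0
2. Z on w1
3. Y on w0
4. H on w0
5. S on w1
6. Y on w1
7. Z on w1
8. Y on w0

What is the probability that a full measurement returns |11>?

The probability of measuring |11> is 1/2.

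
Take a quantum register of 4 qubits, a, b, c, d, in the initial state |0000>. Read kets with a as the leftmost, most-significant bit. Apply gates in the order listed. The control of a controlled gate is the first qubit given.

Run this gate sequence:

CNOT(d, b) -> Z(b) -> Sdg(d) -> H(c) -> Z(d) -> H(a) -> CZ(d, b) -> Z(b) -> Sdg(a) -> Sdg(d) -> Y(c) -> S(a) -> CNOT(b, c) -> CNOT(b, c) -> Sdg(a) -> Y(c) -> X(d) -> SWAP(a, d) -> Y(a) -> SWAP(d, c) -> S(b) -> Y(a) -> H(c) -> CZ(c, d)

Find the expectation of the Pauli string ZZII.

In the final state, ZZII has expectation -1. Key observation: the block from step 11 through step 16 cancels to the identity and can be dropped.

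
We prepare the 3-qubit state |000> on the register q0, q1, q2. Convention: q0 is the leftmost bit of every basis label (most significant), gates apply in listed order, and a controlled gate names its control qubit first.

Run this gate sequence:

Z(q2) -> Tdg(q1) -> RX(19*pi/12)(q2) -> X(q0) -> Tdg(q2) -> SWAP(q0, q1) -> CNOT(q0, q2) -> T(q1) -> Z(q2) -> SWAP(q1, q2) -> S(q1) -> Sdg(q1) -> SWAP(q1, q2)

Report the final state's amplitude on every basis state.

After the circuit, the state carries amplitude (-sqrt(sqrt(2) + 2)/4 - sqrt(6 - 3*sqrt(2))/4)*exp(I*pi/4) on |010>, -I*sqrt(2 - sqrt(2))/4 + I*sqrt(3*sqrt(2) + 6)/4 on |011>, and 0 on every other basis state. Key observation: the block from step 10 through step 13 cancels to the identity and can be dropped.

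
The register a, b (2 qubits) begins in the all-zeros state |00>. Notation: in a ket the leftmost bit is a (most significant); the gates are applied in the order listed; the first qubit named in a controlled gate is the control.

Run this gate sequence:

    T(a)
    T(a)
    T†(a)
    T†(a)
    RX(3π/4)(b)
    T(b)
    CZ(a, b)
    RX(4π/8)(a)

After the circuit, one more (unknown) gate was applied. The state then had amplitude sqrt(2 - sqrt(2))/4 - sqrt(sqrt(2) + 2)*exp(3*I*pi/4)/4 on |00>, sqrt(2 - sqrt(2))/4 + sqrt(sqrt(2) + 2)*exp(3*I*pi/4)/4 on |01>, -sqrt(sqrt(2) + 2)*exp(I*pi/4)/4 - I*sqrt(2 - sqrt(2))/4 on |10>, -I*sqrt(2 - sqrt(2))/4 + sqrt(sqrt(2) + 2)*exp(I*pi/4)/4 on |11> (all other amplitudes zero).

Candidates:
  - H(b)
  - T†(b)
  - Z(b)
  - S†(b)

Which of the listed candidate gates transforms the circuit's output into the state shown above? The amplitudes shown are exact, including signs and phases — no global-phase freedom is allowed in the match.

It was H(b) that produced the state shown. Key observation: steps 1-4 multiply out to the identity, so the circuit reduces to the remaining gates.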